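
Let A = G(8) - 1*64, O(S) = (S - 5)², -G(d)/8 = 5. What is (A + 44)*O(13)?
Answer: -3840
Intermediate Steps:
G(d) = -40 (G(d) = -8*5 = -40)
O(S) = (-5 + S)²
A = -104 (A = -40 - 1*64 = -40 - 64 = -104)
(A + 44)*O(13) = (-104 + 44)*(-5 + 13)² = -60*8² = -60*64 = -3840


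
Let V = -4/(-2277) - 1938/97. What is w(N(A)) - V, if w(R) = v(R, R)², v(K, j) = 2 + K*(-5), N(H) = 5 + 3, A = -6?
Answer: 323347274/220869 ≈ 1464.0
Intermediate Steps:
V = -4412438/220869 (V = -4*(-1/2277) - 1938*1/97 = 4/2277 - 1938/97 = -4412438/220869 ≈ -19.978)
N(H) = 8
v(K, j) = 2 - 5*K
w(R) = (2 - 5*R)²
w(N(A)) - V = (-2 + 5*8)² - 1*(-4412438/220869) = (-2 + 40)² + 4412438/220869 = 38² + 4412438/220869 = 1444 + 4412438/220869 = 323347274/220869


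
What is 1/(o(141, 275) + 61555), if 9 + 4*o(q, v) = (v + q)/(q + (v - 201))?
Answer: 860/52935781 ≈ 1.6246e-5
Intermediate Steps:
o(q, v) = -9/4 + (q + v)/(4*(-201 + q + v)) (o(q, v) = -9/4 + ((v + q)/(q + (v - 201)))/4 = -9/4 + ((q + v)/(q + (-201 + v)))/4 = -9/4 + ((q + v)/(-201 + q + v))/4 = -9/4 + (q + v)/(4*(-201 + q + v)))
1/(o(141, 275) + 61555) = 1/((1809/4 - 2*141 - 2*275)/(-201 + 141 + 275) + 61555) = 1/((1809/4 - 282 - 550)/215 + 61555) = 1/((1/215)*(-1519/4) + 61555) = 1/(-1519/860 + 61555) = 1/(52935781/860) = 860/52935781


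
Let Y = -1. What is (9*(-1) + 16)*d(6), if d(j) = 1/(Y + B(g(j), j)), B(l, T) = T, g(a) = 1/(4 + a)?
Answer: 7/5 ≈ 1.4000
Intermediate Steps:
d(j) = 1/(-1 + j)
(9*(-1) + 16)*d(6) = (9*(-1) + 16)/(-1 + 6) = (-9 + 16)/5 = 7*(1/5) = 7/5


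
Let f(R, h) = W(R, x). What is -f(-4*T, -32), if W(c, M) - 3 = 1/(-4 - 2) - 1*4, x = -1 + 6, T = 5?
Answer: 7/6 ≈ 1.1667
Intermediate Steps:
x = 5
W(c, M) = -7/6 (W(c, M) = 3 + (1/(-4 - 2) - 1*4) = 3 + (1/(-6) - 4) = 3 + (-⅙ - 4) = 3 - 25/6 = -7/6)
f(R, h) = -7/6
-f(-4*T, -32) = -1*(-7/6) = 7/6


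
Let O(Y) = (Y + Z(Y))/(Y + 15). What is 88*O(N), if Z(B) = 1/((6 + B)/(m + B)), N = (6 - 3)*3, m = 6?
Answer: 110/3 ≈ 36.667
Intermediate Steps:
N = 9 (N = 3*3 = 9)
Z(B) = 1 (Z(B) = 1/((6 + B)/(6 + B)) = 1/1 = 1)
O(Y) = (1 + Y)/(15 + Y) (O(Y) = (Y + 1)/(Y + 15) = (1 + Y)/(15 + Y))
88*O(N) = 88*((1 + 9)/(15 + 9)) = 88*(10/24) = 88*((1/24)*10) = 88*(5/12) = 110/3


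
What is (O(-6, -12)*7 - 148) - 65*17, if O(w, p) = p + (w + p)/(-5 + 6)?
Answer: -1463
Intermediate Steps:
O(w, p) = w + 2*p (O(w, p) = p + (p + w)/1 = p + (p + w)*1 = p + (p + w) = w + 2*p)
(O(-6, -12)*7 - 148) - 65*17 = ((-6 + 2*(-12))*7 - 148) - 65*17 = ((-6 - 24)*7 - 148) - 1105 = (-30*7 - 148) - 1105 = (-210 - 148) - 1105 = -358 - 1105 = -1463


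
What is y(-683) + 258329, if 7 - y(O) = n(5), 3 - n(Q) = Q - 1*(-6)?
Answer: 258344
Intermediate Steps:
n(Q) = -3 - Q (n(Q) = 3 - (Q - 1*(-6)) = 3 - (Q + 6) = 3 - (6 + Q) = 3 + (-6 - Q) = -3 - Q)
y(O) = 15 (y(O) = 7 - (-3 - 1*5) = 7 - (-3 - 5) = 7 - 1*(-8) = 7 + 8 = 15)
y(-683) + 258329 = 15 + 258329 = 258344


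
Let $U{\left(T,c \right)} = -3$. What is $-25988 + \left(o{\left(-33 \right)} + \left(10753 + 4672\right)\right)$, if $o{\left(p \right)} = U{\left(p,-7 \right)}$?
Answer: $-10566$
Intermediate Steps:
$o{\left(p \right)} = -3$
$-25988 + \left(o{\left(-33 \right)} + \left(10753 + 4672\right)\right) = -25988 + \left(-3 + \left(10753 + 4672\right)\right) = -25988 + \left(-3 + 15425\right) = -25988 + 15422 = -10566$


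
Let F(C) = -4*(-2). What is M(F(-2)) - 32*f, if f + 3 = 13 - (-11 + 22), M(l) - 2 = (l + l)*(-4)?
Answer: -30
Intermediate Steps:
F(C) = 8
M(l) = 2 - 8*l (M(l) = 2 + (l + l)*(-4) = 2 + (2*l)*(-4) = 2 - 8*l)
f = -1 (f = -3 + (13 - (-11 + 22)) = -3 + (13 - 1*11) = -3 + (13 - 11) = -3 + 2 = -1)
M(F(-2)) - 32*f = (2 - 8*8) - 32*(-1) = (2 - 64) + 32 = -62 + 32 = -30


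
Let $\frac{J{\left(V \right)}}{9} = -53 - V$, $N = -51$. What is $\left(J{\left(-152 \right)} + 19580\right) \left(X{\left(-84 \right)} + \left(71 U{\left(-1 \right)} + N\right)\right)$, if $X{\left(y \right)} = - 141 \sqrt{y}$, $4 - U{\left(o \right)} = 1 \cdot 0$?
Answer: $4769743 - 5772822 i \sqrt{21} \approx 4.7697 \cdot 10^{6} - 2.6454 \cdot 10^{7} i$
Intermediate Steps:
$U{\left(o \right)} = 4$ ($U{\left(o \right)} = 4 - 1 \cdot 0 = 4 - 0 = 4 + 0 = 4$)
$J{\left(V \right)} = -477 - 9 V$ ($J{\left(V \right)} = 9 \left(-53 - V\right) = -477 - 9 V$)
$\left(J{\left(-152 \right)} + 19580\right) \left(X{\left(-84 \right)} + \left(71 U{\left(-1 \right)} + N\right)\right) = \left(\left(-477 - -1368\right) + 19580\right) \left(- 141 \sqrt{-84} + \left(71 \cdot 4 - 51\right)\right) = \left(\left(-477 + 1368\right) + 19580\right) \left(- 141 \cdot 2 i \sqrt{21} + \left(284 - 51\right)\right) = \left(891 + 19580\right) \left(- 282 i \sqrt{21} + 233\right) = 20471 \left(233 - 282 i \sqrt{21}\right) = 4769743 - 5772822 i \sqrt{21}$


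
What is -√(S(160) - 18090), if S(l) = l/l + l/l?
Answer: -2*I*√4522 ≈ -134.49*I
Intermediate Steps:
S(l) = 2 (S(l) = 1 + 1 = 2)
-√(S(160) - 18090) = -√(2 - 18090) = -√(-18088) = -2*I*√4522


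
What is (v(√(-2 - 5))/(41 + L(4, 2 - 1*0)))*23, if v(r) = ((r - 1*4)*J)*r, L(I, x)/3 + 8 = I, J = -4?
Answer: 644/29 + 368*I*√7/29 ≈ 22.207 + 33.574*I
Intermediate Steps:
L(I, x) = -24 + 3*I
v(r) = r*(16 - 4*r) (v(r) = ((r - 1*4)*(-4))*r = ((r - 4)*(-4))*r = ((-4 + r)*(-4))*r = (16 - 4*r)*r = r*(16 - 4*r))
(v(√(-2 - 5))/(41 + L(4, 2 - 1*0)))*23 = ((4*√(-2 - 5)*(4 - √(-2 - 5)))/(41 + (-24 + 3*4)))*23 = ((4*√(-7)*(4 - √(-7)))/(41 + (-24 + 12)))*23 = ((4*(I*√7)*(4 - I*√7))/(41 - 12))*23 = ((4*(I*√7)*(4 - I*√7))/29)*23 = ((4*I*√7*(4 - I*√7))*(1/29))*23 = (4*I*√7*(4 - I*√7)/29)*23 = 92*I*√7*(4 - I*√7)/29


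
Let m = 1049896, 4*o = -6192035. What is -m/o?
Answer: 4199584/6192035 ≈ 0.67822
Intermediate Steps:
o = -6192035/4 (o = (¼)*(-6192035) = -6192035/4 ≈ -1.5480e+6)
-m/o = -1049896/(-6192035/4) = -1049896*(-4)/6192035 = -1*(-4199584/6192035) = 4199584/6192035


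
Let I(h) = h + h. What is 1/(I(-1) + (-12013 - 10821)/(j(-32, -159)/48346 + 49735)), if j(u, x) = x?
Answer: -2404488151/5912908866 ≈ -0.40665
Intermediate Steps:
I(h) = 2*h
1/(I(-1) + (-12013 - 10821)/(j(-32, -159)/48346 + 49735)) = 1/(2*(-1) + (-12013 - 10821)/(-159/48346 + 49735)) = 1/(-2 - 22834/(-159*1/48346 + 49735)) = 1/(-2 - 22834/(-159/48346 + 49735)) = 1/(-2 - 22834/2404488151/48346) = 1/(-2 - 22834*48346/2404488151) = 1/(-2 - 1103932564/2404488151) = 1/(-5912908866/2404488151) = -2404488151/5912908866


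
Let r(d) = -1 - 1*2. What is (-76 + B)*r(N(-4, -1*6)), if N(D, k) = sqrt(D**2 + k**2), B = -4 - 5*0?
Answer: 240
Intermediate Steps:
B = -4 (B = -4 + 0 = -4)
r(d) = -3 (r(d) = -1 - 2 = -3)
(-76 + B)*r(N(-4, -1*6)) = (-76 - 4)*(-3) = -80*(-3) = 240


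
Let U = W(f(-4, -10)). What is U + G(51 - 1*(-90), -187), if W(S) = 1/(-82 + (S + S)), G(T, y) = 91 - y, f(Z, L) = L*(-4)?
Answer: 555/2 ≈ 277.50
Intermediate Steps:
f(Z, L) = -4*L
W(S) = 1/(-82 + 2*S)
U = -½ (U = 1/(2*(-41 - 4*(-10))) = 1/(2*(-41 + 40)) = (½)/(-1) = (½)*(-1) = -½ ≈ -0.50000)
U + G(51 - 1*(-90), -187) = -½ + (91 - 1*(-187)) = -½ + (91 + 187) = -½ + 278 = 555/2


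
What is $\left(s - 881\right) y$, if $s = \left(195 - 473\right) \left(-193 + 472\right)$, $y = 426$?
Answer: $-33416718$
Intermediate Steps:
$s = -77562$ ($s = \left(-278\right) 279 = -77562$)
$\left(s - 881\right) y = \left(-77562 - 881\right) 426 = \left(-78443\right) 426 = -33416718$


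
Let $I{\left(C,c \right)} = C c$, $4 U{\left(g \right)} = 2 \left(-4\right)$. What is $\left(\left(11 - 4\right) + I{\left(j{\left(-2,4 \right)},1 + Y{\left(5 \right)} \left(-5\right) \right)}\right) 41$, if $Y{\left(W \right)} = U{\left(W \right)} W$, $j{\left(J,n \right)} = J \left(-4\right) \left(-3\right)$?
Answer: $-49897$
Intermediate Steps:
$U{\left(g \right)} = -2$ ($U{\left(g \right)} = \frac{2 \left(-4\right)}{4} = \frac{1}{4} \left(-8\right) = -2$)
$j{\left(J,n \right)} = 12 J$ ($j{\left(J,n \right)} = - 4 J \left(-3\right) = 12 J$)
$Y{\left(W \right)} = - 2 W$
$\left(\left(11 - 4\right) + I{\left(j{\left(-2,4 \right)},1 + Y{\left(5 \right)} \left(-5\right) \right)}\right) 41 = \left(\left(11 - 4\right) + 12 \left(-2\right) \left(1 + \left(-2\right) 5 \left(-5\right)\right)\right) 41 = \left(7 - 24 \left(1 - -50\right)\right) 41 = \left(7 - 24 \left(1 + 50\right)\right) 41 = \left(7 - 1224\right) 41 = \left(-1217\right) 41 = -49897$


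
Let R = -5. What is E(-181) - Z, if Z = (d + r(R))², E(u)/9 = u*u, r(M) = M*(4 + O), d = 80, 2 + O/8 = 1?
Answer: 284849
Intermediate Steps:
O = -8 (O = -16 + 8*1 = -16 + 8 = -8)
r(M) = -4*M (r(M) = M*(4 - 8) = M*(-4) = -4*M)
E(u) = 9*u² (E(u) = 9*(u*u) = 9*u²)
Z = 10000 (Z = (80 - 4*(-5))² = (80 + 20)² = 100² = 10000)
E(-181) - Z = 9*(-181)² - 1*10000 = 9*32761 - 10000 = 294849 - 10000 = 284849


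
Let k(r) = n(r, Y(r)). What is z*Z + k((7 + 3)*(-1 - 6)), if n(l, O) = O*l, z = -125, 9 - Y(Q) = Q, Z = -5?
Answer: -4905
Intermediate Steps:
Y(Q) = 9 - Q
k(r) = r*(9 - r) (k(r) = (9 - r)*r = r*(9 - r))
z*Z + k((7 + 3)*(-1 - 6)) = -125*(-5) + ((7 + 3)*(-1 - 6))*(9 - (7 + 3)*(-1 - 6)) = 625 + (10*(-7))*(9 - 10*(-7)) = 625 - 70*(9 - 1*(-70)) = 625 - 70*(9 + 70) = 625 - 70*79 = 625 - 5530 = -4905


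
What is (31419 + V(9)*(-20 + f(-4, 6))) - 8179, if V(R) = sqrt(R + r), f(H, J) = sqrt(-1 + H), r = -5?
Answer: 23200 + 2*I*sqrt(5) ≈ 23200.0 + 4.4721*I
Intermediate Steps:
V(R) = sqrt(-5 + R) (V(R) = sqrt(R - 5) = sqrt(-5 + R))
(31419 + V(9)*(-20 + f(-4, 6))) - 8179 = (31419 + sqrt(-5 + 9)*(-20 + sqrt(-1 - 4))) - 8179 = (31419 + sqrt(4)*(-20 + sqrt(-5))) - 8179 = (31419 + 2*(-20 + I*sqrt(5))) - 8179 = (31419 + (-40 + 2*I*sqrt(5))) - 8179 = (31379 + 2*I*sqrt(5)) - 8179 = 23200 + 2*I*sqrt(5)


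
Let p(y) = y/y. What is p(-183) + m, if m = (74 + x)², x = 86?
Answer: 25601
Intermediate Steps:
p(y) = 1
m = 25600 (m = (74 + 86)² = 160² = 25600)
p(-183) + m = 1 + 25600 = 25601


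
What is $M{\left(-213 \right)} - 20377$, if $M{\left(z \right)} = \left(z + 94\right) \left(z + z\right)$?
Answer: $30317$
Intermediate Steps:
$M{\left(z \right)} = 2 z \left(94 + z\right)$ ($M{\left(z \right)} = \left(94 + z\right) 2 z = 2 z \left(94 + z\right)$)
$M{\left(-213 \right)} - 20377 = 2 \left(-213\right) \left(94 - 213\right) - 20377 = 2 \left(-213\right) \left(-119\right) - 20377 = 50694 - 20377 = 30317$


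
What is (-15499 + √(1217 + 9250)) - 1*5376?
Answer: -20875 + 3*√1163 ≈ -20773.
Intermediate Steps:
(-15499 + √(1217 + 9250)) - 1*5376 = (-15499 + √10467) - 5376 = (-15499 + 3*√1163) - 5376 = -20875 + 3*√1163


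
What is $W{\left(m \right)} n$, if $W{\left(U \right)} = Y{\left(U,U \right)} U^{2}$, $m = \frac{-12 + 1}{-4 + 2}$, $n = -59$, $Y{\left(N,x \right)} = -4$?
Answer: $7139$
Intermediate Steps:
$m = \frac{11}{2}$ ($m = - \frac{11}{-2} = \left(-11\right) \left(- \frac{1}{2}\right) = \frac{11}{2} \approx 5.5$)
$W{\left(U \right)} = - 4 U^{2}$
$W{\left(m \right)} n = - 4 \left(\frac{11}{2}\right)^{2} \left(-59\right) = \left(-4\right) \frac{121}{4} \left(-59\right) = \left(-121\right) \left(-59\right) = 7139$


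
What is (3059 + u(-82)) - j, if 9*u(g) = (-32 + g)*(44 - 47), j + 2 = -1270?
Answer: 4369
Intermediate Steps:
j = -1272 (j = -2 - 1270 = -1272)
u(g) = 32/3 - g/3 (u(g) = ((-32 + g)*(44 - 47))/9 = ((-32 + g)*(-3))/9 = (96 - 3*g)/9 = 32/3 - g/3)
(3059 + u(-82)) - j = (3059 + (32/3 - 1/3*(-82))) - 1*(-1272) = (3059 + (32/3 + 82/3)) + 1272 = (3059 + 38) + 1272 = 3097 + 1272 = 4369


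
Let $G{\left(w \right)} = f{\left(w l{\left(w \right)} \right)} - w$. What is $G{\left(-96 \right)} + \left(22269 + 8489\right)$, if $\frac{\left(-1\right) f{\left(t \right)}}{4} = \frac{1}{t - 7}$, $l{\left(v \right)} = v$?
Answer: $\frac{284134482}{9209} \approx 30854.0$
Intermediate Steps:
$f{\left(t \right)} = - \frac{4}{-7 + t}$ ($f{\left(t \right)} = - \frac{4}{t - 7} = - \frac{4}{-7 + t}$)
$G{\left(w \right)} = - w - \frac{4}{-7 + w^{2}}$ ($G{\left(w \right)} = - \frac{4}{-7 + w w} - w = - \frac{4}{-7 + w^{2}} - w = - w - \frac{4}{-7 + w^{2}}$)
$G{\left(-96 \right)} + \left(22269 + 8489\right) = \frac{-4 - \left(-96\right)^{3} + 7 \left(-96\right)}{-7 + \left(-96\right)^{2}} + \left(22269 + 8489\right) = \frac{-4 - -884736 - 672}{-7 + 9216} + 30758 = \frac{-4 + 884736 - 672}{9209} + 30758 = \frac{1}{9209} \cdot 884060 + 30758 = \frac{884060}{9209} + 30758 = \frac{284134482}{9209}$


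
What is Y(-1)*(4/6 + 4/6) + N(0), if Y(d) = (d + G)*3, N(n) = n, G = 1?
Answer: 0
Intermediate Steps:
Y(d) = 3 + 3*d (Y(d) = (d + 1)*3 = (1 + d)*3 = 3 + 3*d)
Y(-1)*(4/6 + 4/6) + N(0) = (3 + 3*(-1))*(4/6 + 4/6) + 0 = (3 - 3)*(4*(⅙) + 4*(⅙)) + 0 = 0*(⅔ + ⅔) + 0 = 0*(4/3) + 0 = 0 + 0 = 0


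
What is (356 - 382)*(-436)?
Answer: 11336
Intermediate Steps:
(356 - 382)*(-436) = -26*(-436) = 11336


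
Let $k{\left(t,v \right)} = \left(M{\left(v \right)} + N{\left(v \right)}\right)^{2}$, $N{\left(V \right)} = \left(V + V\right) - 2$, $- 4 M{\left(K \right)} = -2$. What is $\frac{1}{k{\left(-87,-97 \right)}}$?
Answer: $\frac{4}{152881} \approx 2.6164 \cdot 10^{-5}$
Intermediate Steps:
$M{\left(K \right)} = \frac{1}{2}$ ($M{\left(K \right)} = \left(- \frac{1}{4}\right) \left(-2\right) = \frac{1}{2}$)
$N{\left(V \right)} = -2 + 2 V$ ($N{\left(V \right)} = 2 V - 2 = -2 + 2 V$)
$k{\left(t,v \right)} = \left(- \frac{3}{2} + 2 v\right)^{2}$ ($k{\left(t,v \right)} = \left(\frac{1}{2} + \left(-2 + 2 v\right)\right)^{2} = \left(- \frac{3}{2} + 2 v\right)^{2}$)
$\frac{1}{k{\left(-87,-97 \right)}} = \frac{1}{\frac{1}{4} \left(-3 + 4 \left(-97\right)\right)^{2}} = \frac{1}{\frac{1}{4} \left(-3 - 388\right)^{2}} = \frac{1}{\frac{1}{4} \left(-391\right)^{2}} = \frac{1}{\frac{1}{4} \cdot 152881} = \frac{1}{\frac{152881}{4}} = \frac{4}{152881}$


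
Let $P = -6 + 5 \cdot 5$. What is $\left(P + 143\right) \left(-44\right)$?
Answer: $-7128$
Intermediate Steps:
$P = 19$ ($P = -6 + 25 = 19$)
$\left(P + 143\right) \left(-44\right) = \left(19 + 143\right) \left(-44\right) = 162 \left(-44\right) = -7128$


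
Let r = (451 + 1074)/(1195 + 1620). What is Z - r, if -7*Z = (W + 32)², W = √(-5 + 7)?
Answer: -579773/3941 - 64*√2/7 ≈ -160.04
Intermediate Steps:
W = √2 ≈ 1.4142
r = 305/563 (r = 1525/2815 = 1525*(1/2815) = 305/563 ≈ 0.54174)
Z = -(32 + √2)²/7 (Z = -(√2 + 32)²/7 = -(32 + √2)²/7 ≈ -159.50)
Z - r = -(32 + √2)²/7 - 1*305/563 = -(32 + √2)²/7 - 305/563 = -305/563 - (32 + √2)²/7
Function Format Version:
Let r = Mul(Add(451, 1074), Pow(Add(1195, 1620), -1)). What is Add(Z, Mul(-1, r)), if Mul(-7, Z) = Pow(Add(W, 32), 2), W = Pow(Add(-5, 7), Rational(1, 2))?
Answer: Add(Rational(-579773, 3941), Mul(Rational(-64, 7), Pow(2, Rational(1, 2)))) ≈ -160.04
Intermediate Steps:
W = Pow(2, Rational(1, 2)) ≈ 1.4142
r = Rational(305, 563) (r = Mul(1525, Pow(2815, -1)) = Mul(1525, Rational(1, 2815)) = Rational(305, 563) ≈ 0.54174)
Z = Mul(Rational(-1, 7), Pow(Add(32, Pow(2, Rational(1, 2))), 2)) (Z = Mul(Rational(-1, 7), Pow(Add(Pow(2, Rational(1, 2)), 32), 2)) = Mul(Rational(-1, 7), Pow(Add(32, Pow(2, Rational(1, 2))), 2)) ≈ -159.50)
Add(Z, Mul(-1, r)) = Add(Mul(Rational(-1, 7), Pow(Add(32, Pow(2, Rational(1, 2))), 2)), Mul(-1, Rational(305, 563))) = Add(Mul(Rational(-1, 7), Pow(Add(32, Pow(2, Rational(1, 2))), 2)), Rational(-305, 563)) = Add(Rational(-305, 563), Mul(Rational(-1, 7), Pow(Add(32, Pow(2, Rational(1, 2))), 2)))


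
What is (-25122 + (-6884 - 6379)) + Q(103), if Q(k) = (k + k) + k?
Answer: -38076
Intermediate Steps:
Q(k) = 3*k (Q(k) = 2*k + k = 3*k)
(-25122 + (-6884 - 6379)) + Q(103) = (-25122 + (-6884 - 6379)) + 3*103 = (-25122 - 13263) + 309 = -38385 + 309 = -38076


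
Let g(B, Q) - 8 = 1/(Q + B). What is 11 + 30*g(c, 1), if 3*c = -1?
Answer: 296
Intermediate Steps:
c = -1/3 (c = (1/3)*(-1) = -1/3 ≈ -0.33333)
g(B, Q) = 8 + 1/(B + Q) (g(B, Q) = 8 + 1/(Q + B) = 8 + 1/(B + Q))
11 + 30*g(c, 1) = 11 + 30*((1 + 8*(-1/3) + 8*1)/(-1/3 + 1)) = 11 + 30*((1 - 8/3 + 8)/(2/3)) = 11 + 30*((3/2)*(19/3)) = 11 + 30*(19/2) = 11 + 285 = 296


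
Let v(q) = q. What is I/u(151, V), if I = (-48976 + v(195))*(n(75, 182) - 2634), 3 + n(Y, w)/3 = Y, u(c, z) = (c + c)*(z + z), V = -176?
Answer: -58976229/53152 ≈ -1109.6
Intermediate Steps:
u(c, z) = 4*c*z (u(c, z) = (2*c)*(2*z) = 4*c*z)
n(Y, w) = -9 + 3*Y
I = 117952458 (I = (-48976 + 195)*((-9 + 3*75) - 2634) = -48781*((-9 + 225) - 2634) = -48781*(216 - 2634) = -48781*(-2418) = 117952458)
I/u(151, V) = 117952458/((4*151*(-176))) = 117952458/(-106304) = 117952458*(-1/106304) = -58976229/53152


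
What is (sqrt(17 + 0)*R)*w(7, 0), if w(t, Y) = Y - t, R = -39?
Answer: 273*sqrt(17) ≈ 1125.6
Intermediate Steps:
(sqrt(17 + 0)*R)*w(7, 0) = (sqrt(17 + 0)*(-39))*(0 - 1*7) = (sqrt(17)*(-39))*(0 - 7) = -39*sqrt(17)*(-7) = 273*sqrt(17)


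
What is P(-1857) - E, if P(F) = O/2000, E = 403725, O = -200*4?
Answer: -2018627/5 ≈ -4.0373e+5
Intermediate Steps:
O = -800
P(F) = -⅖ (P(F) = -800/2000 = -800*1/2000 = -⅖)
P(-1857) - E = -⅖ - 1*403725 = -⅖ - 403725 = -2018627/5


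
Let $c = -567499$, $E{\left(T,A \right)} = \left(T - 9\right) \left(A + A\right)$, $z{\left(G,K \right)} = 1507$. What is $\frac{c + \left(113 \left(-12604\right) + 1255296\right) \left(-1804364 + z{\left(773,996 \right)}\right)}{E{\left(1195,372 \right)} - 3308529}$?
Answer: $- \frac{304602939793}{2426145} \approx -1.2555 \cdot 10^{5}$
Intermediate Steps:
$E{\left(T,A \right)} = 2 A \left(-9 + T\right)$ ($E{\left(T,A \right)} = \left(-9 + T\right) 2 A = 2 A \left(-9 + T\right)$)
$\frac{c + \left(113 \left(-12604\right) + 1255296\right) \left(-1804364 + z{\left(773,996 \right)}\right)}{E{\left(1195,372 \right)} - 3308529} = \frac{-567499 + \left(113 \left(-12604\right) + 1255296\right) \left(-1804364 + 1507\right)}{2 \cdot 372 \left(-9 + 1195\right) - 3308529} = \frac{-567499 + \left(-1424252 + 1255296\right) \left(-1802857\right)}{2 \cdot 372 \cdot 1186 - 3308529} = \frac{-567499 - -304603507292}{882384 - 3308529} = \frac{-567499 + 304603507292}{-2426145} = 304602939793 \left(- \frac{1}{2426145}\right) = - \frac{304602939793}{2426145}$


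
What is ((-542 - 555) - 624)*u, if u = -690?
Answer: 1187490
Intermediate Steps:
((-542 - 555) - 624)*u = ((-542 - 555) - 624)*(-690) = (-1097 - 624)*(-690) = -1721*(-690) = 1187490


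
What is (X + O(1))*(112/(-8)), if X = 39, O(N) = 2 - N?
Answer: -560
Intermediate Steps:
(X + O(1))*(112/(-8)) = (39 + (2 - 1*1))*(112/(-8)) = (39 + (2 - 1))*(112*(-⅛)) = (39 + 1)*(-14) = 40*(-14) = -560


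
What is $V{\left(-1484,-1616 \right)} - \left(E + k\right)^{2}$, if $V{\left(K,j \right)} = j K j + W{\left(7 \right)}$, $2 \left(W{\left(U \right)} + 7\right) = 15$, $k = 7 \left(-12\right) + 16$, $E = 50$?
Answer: $- \frac{7750802055}{2} \approx -3.8754 \cdot 10^{9}$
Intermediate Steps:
$k = -68$ ($k = -84 + 16 = -68$)
$W{\left(U \right)} = \frac{1}{2}$ ($W{\left(U \right)} = -7 + \frac{1}{2} \cdot 15 = -7 + \frac{15}{2} = \frac{1}{2}$)
$V{\left(K,j \right)} = \frac{1}{2} + K j^{2}$ ($V{\left(K,j \right)} = j K j + \frac{1}{2} = K j j + \frac{1}{2} = K j^{2} + \frac{1}{2} = \frac{1}{2} + K j^{2}$)
$V{\left(-1484,-1616 \right)} - \left(E + k\right)^{2} = \left(\frac{1}{2} - 1484 \left(-1616\right)^{2}\right) - \left(50 - 68\right)^{2} = \left(\frac{1}{2} - 3875400704\right) - \left(-18\right)^{2} = \left(\frac{1}{2} - 3875400704\right) - 324 = - \frac{7750801407}{2} - 324 = - \frac{7750802055}{2}$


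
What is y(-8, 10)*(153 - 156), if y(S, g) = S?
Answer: 24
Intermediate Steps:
y(-8, 10)*(153 - 156) = -8*(153 - 156) = -8*(-3) = 24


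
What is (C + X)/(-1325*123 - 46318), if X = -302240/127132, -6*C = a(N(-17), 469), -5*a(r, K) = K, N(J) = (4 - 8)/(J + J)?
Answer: -12639427/199558782570 ≈ -6.3337e-5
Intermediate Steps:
N(J) = -2/J (N(J) = -4*1/(2*J) = -2/J)
a(r, K) = -K/5
C = 469/30 (C = -(-1)*469/30 = -⅙*(-469/5) = 469/30 ≈ 15.633)
X = -75560/31783 (X = -302240*1/127132 = -75560/31783 ≈ -2.3774)
(C + X)/(-1325*123 - 46318) = (469/30 - 75560/31783)/(-1325*123 - 46318) = 12639427/(953490*(-162975 - 46318)) = (12639427/953490)/(-209293) = (12639427/953490)*(-1/209293) = -12639427/199558782570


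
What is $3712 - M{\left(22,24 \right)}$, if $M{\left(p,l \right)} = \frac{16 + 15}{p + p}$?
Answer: $\frac{163297}{44} \approx 3711.3$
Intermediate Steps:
$M{\left(p,l \right)} = \frac{31}{2 p}$
$3712 - M{\left(22,24 \right)} = 3712 - \frac{31}{2 \cdot 22} = 3712 - \frac{31}{2} \cdot \frac{1}{22} = 3712 - \frac{31}{44} = \frac{163297}{44}$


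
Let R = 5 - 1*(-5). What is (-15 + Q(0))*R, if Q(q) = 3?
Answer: -120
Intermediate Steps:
R = 10 (R = 5 + 5 = 10)
(-15 + Q(0))*R = (-15 + 3)*10 = -12*10 = -120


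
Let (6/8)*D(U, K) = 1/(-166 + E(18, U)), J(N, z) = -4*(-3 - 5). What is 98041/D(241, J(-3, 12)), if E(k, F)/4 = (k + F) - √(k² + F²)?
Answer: 127943505/2 - 294123*√58405 ≈ -7.1093e+6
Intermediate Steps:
J(N, z) = 32 (J(N, z) = -4*(-8) = 32)
E(k, F) = -4*√(F² + k²) + 4*F + 4*k (E(k, F) = 4*((k + F) - √(k² + F²)) = 4*((F + k) - √(F² + k²)) = 4*(F + k - √(F² + k²)) = -4*√(F² + k²) + 4*F + 4*k)
D(U, K) = 4/(3*(-94 - 4*√(324 + U²) + 4*U)) (D(U, K) = 4/(3*(-166 + (-4*√(U² + 18²) + 4*U + 4*18))) = 4/(3*(-166 + (-4*√(U² + 324) + 4*U + 72))) = 4/(3*(-166 + (-4*√(324 + U²) + 4*U + 72))) = 4/(3*(-166 + (72 - 4*√(324 + U²) + 4*U))) = 4/(3*(-94 - 4*√(324 + U²) + 4*U)))
98041/D(241, J(-3, 12)) = 98041/((2/(3*(-47 - 2*√(324 + 241²) + 2*241)))) = 98041/((2/(3*(-47 - 2*√(324 + 58081) + 482)))) = 98041/((2/(3*(-47 - 2*√58405 + 482)))) = 98041/((2/(3*(435 - 2*√58405)))) = 98041*(1305/2 - 3*√58405) = 127943505/2 - 294123*√58405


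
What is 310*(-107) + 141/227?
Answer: -7529449/227 ≈ -33169.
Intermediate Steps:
310*(-107) + 141/227 = -33170 + 141*(1/227) = -33170 + 141/227 = -7529449/227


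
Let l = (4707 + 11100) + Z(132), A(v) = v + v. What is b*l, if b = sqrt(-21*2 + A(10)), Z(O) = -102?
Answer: 15705*I*sqrt(22) ≈ 73663.0*I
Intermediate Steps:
A(v) = 2*v
b = I*sqrt(22) (b = sqrt(-21*2 + 2*10) = sqrt(-42 + 20) = sqrt(-22) = I*sqrt(22) ≈ 4.6904*I)
l = 15705 (l = (4707 + 11100) - 102 = 15807 - 102 = 15705)
b*l = (I*sqrt(22))*15705 = 15705*I*sqrt(22)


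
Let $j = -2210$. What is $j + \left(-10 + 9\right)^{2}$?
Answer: $-2209$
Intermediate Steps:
$j + \left(-10 + 9\right)^{2} = -2210 + \left(-10 + 9\right)^{2} = -2210 + \left(-1\right)^{2} = -2210 + 1 = -2209$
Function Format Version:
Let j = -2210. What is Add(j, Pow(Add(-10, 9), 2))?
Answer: -2209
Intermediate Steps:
Add(j, Pow(Add(-10, 9), 2)) = Add(-2210, Pow(Add(-10, 9), 2)) = Add(-2210, Pow(-1, 2)) = Add(-2210, 1) = -2209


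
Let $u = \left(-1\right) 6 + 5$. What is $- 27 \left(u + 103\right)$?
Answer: $-2754$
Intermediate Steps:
$u = -1$ ($u = -6 + 5 = -1$)
$- 27 \left(u + 103\right) = - 27 \left(-1 + 103\right) = \left(-27\right) 102 = -2754$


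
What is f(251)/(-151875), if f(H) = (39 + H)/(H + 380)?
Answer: -58/19166625 ≈ -3.0261e-6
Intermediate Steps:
f(H) = (39 + H)/(380 + H)
f(251)/(-151875) = ((39 + 251)/(380 + 251))/(-151875) = (290/631)*(-1/151875) = -58/19166625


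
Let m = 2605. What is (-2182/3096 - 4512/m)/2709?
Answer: -9826631/10924150860 ≈ -0.00089953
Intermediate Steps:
(-2182/3096 - 4512/m)/2709 = (-2182/3096 - 4512/2605)/2709 = (-2182*1/3096 - 4512*1/2605)*(1/2709) = (-1091/1548 - 4512/2605)*(1/2709) = -9826631/4032540*1/2709 = -9826631/10924150860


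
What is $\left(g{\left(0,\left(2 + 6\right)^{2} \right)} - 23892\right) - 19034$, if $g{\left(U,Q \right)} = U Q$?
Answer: $-42926$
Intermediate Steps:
$g{\left(U,Q \right)} = Q U$
$\left(g{\left(0,\left(2 + 6\right)^{2} \right)} - 23892\right) - 19034 = \left(\left(2 + 6\right)^{2} \cdot 0 - 23892\right) - 19034 = \left(8^{2} \cdot 0 - 23892\right) - 19034 = \left(64 \cdot 0 - 23892\right) - 19034 = \left(0 - 23892\right) - 19034 = -23892 - 19034 = -42926$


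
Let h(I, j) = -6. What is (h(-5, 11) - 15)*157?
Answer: -3297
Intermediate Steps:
(h(-5, 11) - 15)*157 = (-6 - 15)*157 = -21*157 = -3297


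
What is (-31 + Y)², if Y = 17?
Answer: 196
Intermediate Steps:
(-31 + Y)² = (-31 + 17)² = (-14)² = 196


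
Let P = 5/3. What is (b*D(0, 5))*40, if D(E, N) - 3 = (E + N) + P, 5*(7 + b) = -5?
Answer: -9280/3 ≈ -3093.3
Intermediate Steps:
b = -8 (b = -7 + (⅕)*(-5) = -7 - 1 = -8)
P = 5/3 (P = 5*(⅓) = 5/3 ≈ 1.6667)
D(E, N) = 14/3 + E + N (D(E, N) = 3 + ((E + N) + 5/3) = 3 + (5/3 + E + N) = 14/3 + E + N)
(b*D(0, 5))*40 = -8*(14/3 + 0 + 5)*40 = -8*29/3*40 = -232/3*40 = -9280/3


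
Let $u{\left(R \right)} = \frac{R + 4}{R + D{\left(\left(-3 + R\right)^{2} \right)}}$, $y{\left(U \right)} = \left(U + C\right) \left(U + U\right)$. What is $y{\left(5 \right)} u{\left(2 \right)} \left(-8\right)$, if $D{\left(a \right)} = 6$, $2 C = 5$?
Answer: $-450$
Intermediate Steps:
$C = \frac{5}{2}$ ($C = \frac{1}{2} \cdot 5 = \frac{5}{2} \approx 2.5$)
$y{\left(U \right)} = 2 U \left(\frac{5}{2} + U\right)$ ($y{\left(U \right)} = \left(U + \frac{5}{2}\right) \left(U + U\right) = \left(\frac{5}{2} + U\right) 2 U = 2 U \left(\frac{5}{2} + U\right)$)
$u{\left(R \right)} = \frac{4 + R}{6 + R}$ ($u{\left(R \right)} = \frac{R + 4}{R + 6} = \frac{4 + R}{6 + R}$)
$y{\left(5 \right)} u{\left(2 \right)} \left(-8\right) = 5 \left(5 + 2 \cdot 5\right) \frac{4 + 2}{6 + 2} \left(-8\right) = 5 \left(5 + 10\right) \frac{1}{8} \cdot 6 \left(-8\right) = 5 \cdot 15 \cdot \frac{1}{8} \cdot 6 \left(-8\right) = 75 \cdot \frac{3}{4} \left(-8\right) = \frac{225}{4} \left(-8\right) = -450$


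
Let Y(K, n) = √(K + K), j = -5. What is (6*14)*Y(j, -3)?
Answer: 84*I*√10 ≈ 265.63*I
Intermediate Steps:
Y(K, n) = √2*√K (Y(K, n) = √(2*K) = √2*√K)
(6*14)*Y(j, -3) = (6*14)*(√2*√(-5)) = 84*(√2*(I*√5)) = 84*(I*√10) = 84*I*√10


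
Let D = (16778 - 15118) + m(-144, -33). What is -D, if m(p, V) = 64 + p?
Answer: -1580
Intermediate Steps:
D = 1580 (D = (16778 - 15118) + (64 - 144) = 1660 - 80 = 1580)
-D = -1*1580 = -1580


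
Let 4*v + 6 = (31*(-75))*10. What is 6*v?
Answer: -34884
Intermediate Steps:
v = -5814 (v = -3/2 + ((31*(-75))*10)/4 = -3/2 + (-2325*10)/4 = -3/2 + (1/4)*(-23250) = -3/2 - 11625/2 = -5814)
6*v = 6*(-5814) = -34884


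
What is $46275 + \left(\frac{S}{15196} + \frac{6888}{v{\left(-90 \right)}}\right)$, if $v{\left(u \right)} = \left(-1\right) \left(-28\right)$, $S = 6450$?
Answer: $\frac{353469783}{7598} \approx 46521.0$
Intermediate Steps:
$v{\left(u \right)} = 28$
$46275 + \left(\frac{S}{15196} + \frac{6888}{v{\left(-90 \right)}}\right) = 46275 + \left(\frac{6450}{15196} + \frac{6888}{28}\right) = 46275 + \left(6450 \cdot \frac{1}{15196} + 6888 \cdot \frac{1}{28}\right) = 46275 + \left(\frac{3225}{7598} + 246\right) = 46275 + \frac{1872333}{7598} = \frac{353469783}{7598}$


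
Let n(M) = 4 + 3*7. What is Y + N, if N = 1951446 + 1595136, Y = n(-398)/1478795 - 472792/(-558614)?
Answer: 292974551777084665/82607559013 ≈ 3.5466e+6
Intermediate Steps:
n(M) = 25 (n(M) = 4 + 21 = 25)
Y = 69917641099/82607559013 (Y = 25/1478795 - 472792/(-558614) = 25*(1/1478795) - 472792*(-1/558614) = 5/295759 + 236396/279307 = 69917641099/82607559013 ≈ 0.84638)
N = 3546582
Y + N = 69917641099/82607559013 + 3546582 = 292974551777084665/82607559013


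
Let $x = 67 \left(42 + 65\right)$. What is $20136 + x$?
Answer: $27305$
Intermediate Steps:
$x = 7169$ ($x = 67 \cdot 107 = 7169$)
$20136 + x = 20136 + 7169 = 27305$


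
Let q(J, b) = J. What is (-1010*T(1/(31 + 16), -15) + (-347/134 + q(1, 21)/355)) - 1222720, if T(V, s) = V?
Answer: -2733798977897/2235790 ≈ -1.2227e+6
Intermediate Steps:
(-1010*T(1/(31 + 16), -15) + (-347/134 + q(1, 21)/355)) - 1222720 = (-1010/(31 + 16) + (-347/134 + 1/355)) - 1222720 = (-1010/47 + (-347*1/134 + 1*(1/355))) - 1222720 = (-1010*1/47 + (-347/134 + 1/355)) - 1222720 = (-1010/47 - 123051/47570) - 1222720 = -53829097/2235790 - 1222720 = -2733798977897/2235790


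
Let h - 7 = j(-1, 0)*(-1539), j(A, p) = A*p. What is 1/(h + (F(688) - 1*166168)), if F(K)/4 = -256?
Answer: -1/167185 ≈ -5.9814e-6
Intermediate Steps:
F(K) = -1024 (F(K) = 4*(-256) = -1024)
h = 7 (h = 7 - 1*0*(-1539) = 7 + 0*(-1539) = 7 + 0 = 7)
1/(h + (F(688) - 1*166168)) = 1/(7 + (-1024 - 1*166168)) = 1/(7 + (-1024 - 166168)) = 1/(7 - 167192) = 1/(-167185) = -1/167185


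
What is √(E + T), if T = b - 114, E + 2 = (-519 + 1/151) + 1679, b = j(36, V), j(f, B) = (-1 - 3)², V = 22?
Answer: √24169211/151 ≈ 32.558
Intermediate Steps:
j(f, B) = 16 (j(f, B) = (-4)² = 16)
b = 16
E = 174859/151 (E = -2 + ((-519 + 1/151) + 1679) = -2 + (-78368/151 + 1679) = -2 + 175161/151 = 174859/151 ≈ 1158.0)
T = -98 (T = 16 - 114 = -98)
√(E + T) = √(174859/151 - 98) = √(160061/151) = √24169211/151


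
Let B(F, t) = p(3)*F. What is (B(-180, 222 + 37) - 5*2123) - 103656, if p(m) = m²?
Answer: -115891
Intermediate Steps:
B(F, t) = 9*F (B(F, t) = 3²*F = 9*F)
(B(-180, 222 + 37) - 5*2123) - 103656 = (9*(-180) - 5*2123) - 103656 = (-1620 - 10615) - 103656 = -12235 - 103656 = -115891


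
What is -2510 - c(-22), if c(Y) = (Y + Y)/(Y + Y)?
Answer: -2511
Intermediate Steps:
c(Y) = 1 (c(Y) = (2*Y)/((2*Y)) = (2*Y)*(1/(2*Y)) = 1)
-2510 - c(-22) = -2510 - 1*1 = -2510 - 1 = -2511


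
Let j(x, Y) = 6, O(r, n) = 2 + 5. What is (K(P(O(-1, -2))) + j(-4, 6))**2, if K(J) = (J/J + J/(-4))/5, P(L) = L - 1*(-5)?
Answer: 784/25 ≈ 31.360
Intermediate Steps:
O(r, n) = 7
P(L) = 5 + L (P(L) = L + 5 = 5 + L)
K(J) = 1/5 - J/20 (K(J) = (1 + J*(-1/4))*(1/5) = (1 - J/4)*(1/5) = 1/5 - J/20)
(K(P(O(-1, -2))) + j(-4, 6))**2 = ((1/5 - (5 + 7)/20) + 6)**2 = ((1/5 - 1/20*12) + 6)**2 = ((1/5 - 3/5) + 6)**2 = (-2/5 + 6)**2 = (28/5)**2 = 784/25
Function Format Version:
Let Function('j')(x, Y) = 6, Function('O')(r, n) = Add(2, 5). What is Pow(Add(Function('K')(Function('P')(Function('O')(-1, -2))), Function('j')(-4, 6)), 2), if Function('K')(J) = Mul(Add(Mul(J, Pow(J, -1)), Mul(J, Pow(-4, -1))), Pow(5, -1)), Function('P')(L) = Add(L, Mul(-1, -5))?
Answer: Rational(784, 25) ≈ 31.360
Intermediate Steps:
Function('O')(r, n) = 7
Function('P')(L) = Add(5, L) (Function('P')(L) = Add(L, 5) = Add(5, L))
Function('K')(J) = Add(Rational(1, 5), Mul(Rational(-1, 20), J)) (Function('K')(J) = Mul(Add(1, Mul(J, Rational(-1, 4))), Rational(1, 5)) = Mul(Add(1, Mul(Rational(-1, 4), J)), Rational(1, 5)) = Add(Rational(1, 5), Mul(Rational(-1, 20), J)))
Pow(Add(Function('K')(Function('P')(Function('O')(-1, -2))), Function('j')(-4, 6)), 2) = Pow(Add(Add(Rational(1, 5), Mul(Rational(-1, 20), Add(5, 7))), 6), 2) = Pow(Add(Add(Rational(1, 5), Mul(Rational(-1, 20), 12)), 6), 2) = Pow(Add(Add(Rational(1, 5), Rational(-3, 5)), 6), 2) = Pow(Add(Rational(-2, 5), 6), 2) = Pow(Rational(28, 5), 2) = Rational(784, 25)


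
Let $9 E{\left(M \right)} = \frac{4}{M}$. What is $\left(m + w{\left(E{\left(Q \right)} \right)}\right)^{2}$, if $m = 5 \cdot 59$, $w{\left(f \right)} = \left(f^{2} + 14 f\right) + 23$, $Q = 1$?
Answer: $\frac{690533284}{6561} \approx 1.0525 \cdot 10^{5}$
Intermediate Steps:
$E{\left(M \right)} = \frac{4}{9 M}$ ($E{\left(M \right)} = \frac{4 \frac{1}{M}}{9} = \frac{4}{9 M}$)
$w{\left(f \right)} = 23 + f^{2} + 14 f$
$m = 295$
$\left(m + w{\left(E{\left(Q \right)} \right)}\right)^{2} = \left(295 + \left(23 + \left(\frac{4}{9 \cdot 1}\right)^{2} + 14 \frac{4}{9 \cdot 1}\right)\right)^{2} = \left(295 + \left(23 + \left(\frac{4}{9} \cdot 1\right)^{2} + 14 \cdot \frac{4}{9} \cdot 1\right)\right)^{2} = \left(295 + \left(23 + \left(\frac{4}{9}\right)^{2} + 14 \cdot \frac{4}{9}\right)\right)^{2} = \left(295 + \left(23 + \frac{16}{81} + \frac{56}{9}\right)\right)^{2} = \left(295 + \frac{2383}{81}\right)^{2} = \left(\frac{26278}{81}\right)^{2} = \frac{690533284}{6561}$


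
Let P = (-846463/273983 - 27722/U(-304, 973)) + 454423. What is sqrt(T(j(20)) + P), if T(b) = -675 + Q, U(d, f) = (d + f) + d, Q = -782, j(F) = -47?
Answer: 103*sqrt(426921797167371995)/100003795 ≈ 672.97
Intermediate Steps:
U(d, f) = f + 2*d
T(b) = -1457 (T(b) = -675 - 782 = -1457)
P = 45436120219564/100003795 (P = (-846463/273983 - 27722/(973 + 2*(-304))) + 454423 = (-846463*1/273983 - 27722/(973 - 608)) + 454423 = (-846463/273983 - 27722/365) + 454423 = -7904315721/100003795 + 454423 = 45436120219564/100003795 ≈ 4.5434e+5)
sqrt(T(j(20)) + P) = sqrt(-1457 + 45436120219564/100003795) = sqrt(45290414690249/100003795) = 103*sqrt(426921797167371995)/100003795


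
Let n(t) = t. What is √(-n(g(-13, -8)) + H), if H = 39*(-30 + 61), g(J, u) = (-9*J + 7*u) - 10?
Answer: √1158 ≈ 34.029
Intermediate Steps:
g(J, u) = -10 - 9*J + 7*u
H = 1209 (H = 39*31 = 1209)
√(-n(g(-13, -8)) + H) = √(-(-10 - 9*(-13) + 7*(-8)) + 1209) = √(-(-10 + 117 - 56) + 1209) = √(-1*51 + 1209) = √(-51 + 1209) = √1158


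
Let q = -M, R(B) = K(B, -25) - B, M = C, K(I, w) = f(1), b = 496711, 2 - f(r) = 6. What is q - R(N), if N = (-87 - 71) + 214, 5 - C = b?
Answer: 496766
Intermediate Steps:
f(r) = -4 (f(r) = 2 - 1*6 = 2 - 6 = -4)
K(I, w) = -4
C = -496706 (C = 5 - 1*496711 = 5 - 496711 = -496706)
M = -496706
N = 56 (N = -158 + 214 = 56)
R(B) = -4 - B
q = 496706 (q = -1*(-496706) = 496706)
q - R(N) = 496706 - (-4 - 1*56) = 496706 - (-4 - 56) = 496706 - 1*(-60) = 496706 + 60 = 496766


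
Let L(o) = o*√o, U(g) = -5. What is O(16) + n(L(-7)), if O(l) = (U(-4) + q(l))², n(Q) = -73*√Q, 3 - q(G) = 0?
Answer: 4 + 73*(-7)^(¾) ≈ -218.14 + 222.14*I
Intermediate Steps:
q(G) = 3 (q(G) = 3 - 1*0 = 3 + 0 = 3)
L(o) = o^(3/2)
O(l) = 4 (O(l) = (-5 + 3)² = (-2)² = 4)
O(16) + n(L(-7)) = 4 - 73*(-(-7)^(¾)) = 4 - 73*7^(¾)*√(-I)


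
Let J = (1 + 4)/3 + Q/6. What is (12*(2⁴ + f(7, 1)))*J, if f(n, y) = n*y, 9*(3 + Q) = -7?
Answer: 2576/9 ≈ 286.22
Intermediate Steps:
Q = -34/9 (Q = -3 + (⅑)*(-7) = -3 - 7/9 = -34/9 ≈ -3.7778)
J = 28/27 (J = (1 + 4)/3 - 34/9/6 = 5*(⅓) - 34/9*⅙ = 5/3 - 17/27 = 28/27 ≈ 1.0370)
(12*(2⁴ + f(7, 1)))*J = (12*(2⁴ + 7*1))*(28/27) = (12*(16 + 7))*(28/27) = (12*23)*(28/27) = 276*(28/27) = 2576/9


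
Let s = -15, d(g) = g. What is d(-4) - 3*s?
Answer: 41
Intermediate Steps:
d(-4) - 3*s = -4 - 3*(-15) = -4 + 45 = 41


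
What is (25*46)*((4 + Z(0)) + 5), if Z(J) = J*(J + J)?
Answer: 10350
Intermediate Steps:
Z(J) = 2*J² (Z(J) = J*(2*J) = 2*J²)
(25*46)*((4 + Z(0)) + 5) = (25*46)*((4 + 2*0²) + 5) = 1150*((4 + 2*0) + 5) = 1150*((4 + 0) + 5) = 1150*(4 + 5) = 1150*9 = 10350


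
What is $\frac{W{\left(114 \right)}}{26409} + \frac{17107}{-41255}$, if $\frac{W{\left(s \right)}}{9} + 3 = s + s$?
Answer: $- \frac{122745796}{363167765} \approx -0.33799$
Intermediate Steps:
$W{\left(s \right)} = -27 + 18 s$ ($W{\left(s \right)} = -27 + 9 \left(s + s\right) = -27 + 9 \cdot 2 s = -27 + 18 s$)
$\frac{W{\left(114 \right)}}{26409} + \frac{17107}{-41255} = \frac{-27 + 18 \cdot 114}{26409} + \frac{17107}{-41255} = \left(-27 + 2052\right) \frac{1}{26409} + 17107 \left(- \frac{1}{41255}\right) = 2025 \cdot \frac{1}{26409} - \frac{17107}{41255} = \frac{675}{8803} - \frac{17107}{41255} = - \frac{122745796}{363167765}$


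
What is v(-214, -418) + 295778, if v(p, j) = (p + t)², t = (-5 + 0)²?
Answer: 331499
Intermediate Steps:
t = 25 (t = (-5)² = 25)
v(p, j) = (25 + p)² (v(p, j) = (p + 25)² = (25 + p)²)
v(-214, -418) + 295778 = (25 - 214)² + 295778 = (-189)² + 295778 = 35721 + 295778 = 331499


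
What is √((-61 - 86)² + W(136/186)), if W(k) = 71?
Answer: 4*√1355 ≈ 147.24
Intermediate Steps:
√((-61 - 86)² + W(136/186)) = √((-61 - 86)² + 71) = √((-147)² + 71) = √(21609 + 71) = √21680 = 4*√1355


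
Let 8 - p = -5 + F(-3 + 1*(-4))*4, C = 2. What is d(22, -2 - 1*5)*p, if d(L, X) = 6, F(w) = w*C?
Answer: 414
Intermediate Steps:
F(w) = 2*w (F(w) = w*2 = 2*w)
p = 69 (p = 8 - (-5 + (2*(-3 + 1*(-4)))*4) = 8 - (-5 + (2*(-3 - 4))*4) = 8 - (-5 + (2*(-7))*4) = 8 - (-5 - 14*4) = 8 - (-5 - 56) = 8 - 1*(-61) = 8 + 61 = 69)
d(22, -2 - 1*5)*p = 6*69 = 414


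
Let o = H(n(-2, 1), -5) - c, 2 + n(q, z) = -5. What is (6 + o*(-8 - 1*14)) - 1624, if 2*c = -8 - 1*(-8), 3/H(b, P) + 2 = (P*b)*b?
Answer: -399580/247 ≈ -1617.7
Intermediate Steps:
n(q, z) = -7 (n(q, z) = -2 - 5 = -7)
H(b, P) = 3/(-2 + P*b**2) (H(b, P) = 3/(-2 + (P*b)*b) = 3/(-2 + P*b**2))
c = 0 (c = (-8 - 1*(-8))/2 = (-8 + 8)/2 = (1/2)*0 = 0)
o = -3/247 (o = 3/(-2 - 5*(-7)**2) - 1*0 = 3/(-2 - 5*49) + 0 = 3/(-2 - 245) + 0 = 3/(-247) + 0 = 3*(-1/247) + 0 = -3/247 + 0 = -3/247 ≈ -0.012146)
(6 + o*(-8 - 1*14)) - 1624 = (6 - 3*(-8 - 1*14)/247) - 1624 = (6 - 3*(-8 - 14)/247) - 1624 = (6 - 3/247*(-22)) - 1624 = (6 + 66/247) - 1624 = 1548/247 - 1624 = -399580/247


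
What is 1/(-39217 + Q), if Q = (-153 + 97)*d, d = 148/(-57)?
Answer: -57/2227081 ≈ -2.5594e-5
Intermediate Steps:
d = -148/57 (d = 148*(-1/57) = -148/57 ≈ -2.5965)
Q = 8288/57 (Q = (-153 + 97)*(-148/57) = -56*(-148/57) = 8288/57 ≈ 145.40)
1/(-39217 + Q) = 1/(-39217 + 8288/57) = 1/(-2227081/57) = -57/2227081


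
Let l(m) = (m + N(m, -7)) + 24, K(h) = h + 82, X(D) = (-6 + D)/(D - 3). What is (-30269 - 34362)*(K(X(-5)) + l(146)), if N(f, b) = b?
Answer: -127387701/8 ≈ -1.5923e+7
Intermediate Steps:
X(D) = (-6 + D)/(-3 + D)
K(h) = 82 + h
l(m) = 17 + m (l(m) = (m - 7) + 24 = (-7 + m) + 24 = 17 + m)
(-30269 - 34362)*(K(X(-5)) + l(146)) = (-30269 - 34362)*((82 + (-6 - 5)/(-3 - 5)) + (17 + 146)) = -64631*((82 - 11/(-8)) + 163) = -64631*((82 - 1/8*(-11)) + 163) = -64631*((82 + 11/8) + 163) = -64631*(667/8 + 163) = -64631*1971/8 = -127387701/8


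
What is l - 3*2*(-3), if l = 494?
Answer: 512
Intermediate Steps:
l - 3*2*(-3) = 494 - 3*2*(-3) = 494 - 6*(-3) = 494 - 1*(-18) = 494 + 18 = 512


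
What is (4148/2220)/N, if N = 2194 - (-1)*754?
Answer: 1037/1636140 ≈ 0.00063381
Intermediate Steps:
N = 2948 (N = 2194 - 1*(-754) = 2194 + 754 = 2948)
(4148/2220)/N = (4148/2220)/2948 = (4148*(1/2220))*(1/2948) = (1037/555)*(1/2948) = 1037/1636140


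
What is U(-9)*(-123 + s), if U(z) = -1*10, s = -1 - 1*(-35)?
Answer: 890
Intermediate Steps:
s = 34 (s = -1 + 35 = 34)
U(z) = -10
U(-9)*(-123 + s) = -10*(-123 + 34) = -10*(-89) = 890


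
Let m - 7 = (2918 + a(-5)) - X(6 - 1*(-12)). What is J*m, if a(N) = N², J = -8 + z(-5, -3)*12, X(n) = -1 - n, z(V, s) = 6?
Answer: 190016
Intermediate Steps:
J = 64 (J = -8 + 6*12 = -8 + 72 = 64)
m = 2969 (m = 7 + ((2918 + (-5)²) - (-1 - (6 - 1*(-12)))) = 7 + ((2918 + 25) - (-1 - (6 + 12))) = 7 + (2943 - (-1 - 1*18)) = 7 + (2943 - (-1 - 18)) = 7 + (2943 - 1*(-19)) = 7 + (2943 + 19) = 7 + 2962 = 2969)
J*m = 64*2969 = 190016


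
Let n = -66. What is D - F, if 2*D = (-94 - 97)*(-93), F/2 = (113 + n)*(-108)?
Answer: 38067/2 ≈ 19034.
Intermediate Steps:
F = -10152 (F = 2*((113 - 66)*(-108)) = 2*(47*(-108)) = 2*(-5076) = -10152)
D = 17763/2 (D = ((-94 - 97)*(-93))/2 = (-191*(-93))/2 = (1/2)*17763 = 17763/2 ≈ 8881.5)
D - F = 17763/2 - 1*(-10152) = 17763/2 + 10152 = 38067/2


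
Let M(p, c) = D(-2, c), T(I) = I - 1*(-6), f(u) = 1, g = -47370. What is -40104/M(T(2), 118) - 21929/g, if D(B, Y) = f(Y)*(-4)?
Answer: 474953549/47370 ≈ 10026.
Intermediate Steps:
T(I) = 6 + I (T(I) = I + 6 = 6 + I)
D(B, Y) = -4 (D(B, Y) = 1*(-4) = -4)
M(p, c) = -4
-40104/M(T(2), 118) - 21929/g = -40104/(-4) - 21929/(-47370) = -40104*(-1/4) - 21929*(-1/47370) = 10026 + 21929/47370 = 474953549/47370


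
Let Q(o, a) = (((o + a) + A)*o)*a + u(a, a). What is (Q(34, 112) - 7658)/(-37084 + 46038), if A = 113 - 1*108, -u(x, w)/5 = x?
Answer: 283395/4477 ≈ 63.300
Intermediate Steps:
u(x, w) = -5*x
A = 5 (A = 113 - 108 = 5)
Q(o, a) = -5*a + a*o*(5 + a + o) (Q(o, a) = (((o + a) + 5)*o)*a - 5*a = (((a + o) + 5)*o)*a - 5*a = ((5 + a + o)*o)*a - 5*a = (o*(5 + a + o))*a - 5*a = a*o*(5 + a + o) - 5*a = -5*a + a*o*(5 + a + o))
(Q(34, 112) - 7658)/(-37084 + 46038) = (112*(-5 + 34² + 5*34 + 112*34) - 7658)/(-37084 + 46038) = (112*(-5 + 1156 + 170 + 3808) - 7658)/8954 = (112*5129 - 7658)*(1/8954) = (574448 - 7658)*(1/8954) = 566790*(1/8954) = 283395/4477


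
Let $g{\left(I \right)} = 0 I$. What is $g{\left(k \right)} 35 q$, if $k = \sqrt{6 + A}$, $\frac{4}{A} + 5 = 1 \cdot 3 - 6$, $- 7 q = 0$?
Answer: $0$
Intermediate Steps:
$q = 0$ ($q = \left(- \frac{1}{7}\right) 0 = 0$)
$A = - \frac{1}{2}$ ($A = \frac{4}{-5 + \left(1 \cdot 3 - 6\right)} = \frac{4}{-5 + \left(3 - 6\right)} = \frac{4}{-5 - 3} = \frac{4}{-8} = 4 \left(- \frac{1}{8}\right) = - \frac{1}{2} \approx -0.5$)
$k = \frac{\sqrt{22}}{2}$ ($k = \sqrt{6 - \frac{1}{2}} = \sqrt{\frac{11}{2}} = \frac{\sqrt{22}}{2} \approx 2.3452$)
$g{\left(I \right)} = 0$
$g{\left(k \right)} 35 q = 0 \cdot 35 \cdot 0 = 0 \cdot 0 = 0$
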